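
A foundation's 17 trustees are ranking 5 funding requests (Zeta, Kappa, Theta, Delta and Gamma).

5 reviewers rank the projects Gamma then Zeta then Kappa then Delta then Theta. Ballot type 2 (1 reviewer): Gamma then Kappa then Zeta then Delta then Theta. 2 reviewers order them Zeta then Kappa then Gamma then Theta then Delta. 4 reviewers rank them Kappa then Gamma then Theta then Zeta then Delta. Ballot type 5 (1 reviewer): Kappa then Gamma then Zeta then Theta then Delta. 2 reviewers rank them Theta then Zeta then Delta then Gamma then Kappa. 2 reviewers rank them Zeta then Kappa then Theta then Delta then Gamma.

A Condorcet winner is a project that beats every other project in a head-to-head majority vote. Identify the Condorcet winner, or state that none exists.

none

Pairwise majorities:
Zeta–Kappa: Zeta 11–6.
Zeta–Theta: Zeta 11–6.
Zeta vs Delta: Zeta wins 17–0.
Zeta vs Gamma: Gamma wins 11–6.
Kappa vs Theta: Kappa wins 15–2.
Kappa vs Delta: Kappa wins 15–2.
Kappa vs Gamma: Kappa, 9–8.
Theta–Delta: Theta 11–6.
Theta–Gamma: Gamma 13–4.
Delta vs Gamma: Gamma wins 13–4.
Each project drops at least one matchup (Zeta loses to Gamma; Kappa loses to Zeta; Theta loses to Zeta; Delta loses to Zeta; Gamma loses to Kappa); the cycle Zeta beats Kappa beats Gamma beats Zeta rules out a Condorcet winner.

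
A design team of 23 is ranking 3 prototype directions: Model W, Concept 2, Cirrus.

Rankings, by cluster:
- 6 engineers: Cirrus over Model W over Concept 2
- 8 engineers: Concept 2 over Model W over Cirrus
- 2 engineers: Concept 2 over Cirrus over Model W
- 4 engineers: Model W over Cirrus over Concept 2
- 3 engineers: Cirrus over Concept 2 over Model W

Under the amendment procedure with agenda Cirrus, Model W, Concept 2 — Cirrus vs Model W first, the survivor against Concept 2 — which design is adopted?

Round 1: Cirrus vs Model W — 11–12, Model W advances.
Round 2: Model W vs Concept 2 — 10–13, Concept 2 advances.
Concept 2 survives the agenda.

Concept 2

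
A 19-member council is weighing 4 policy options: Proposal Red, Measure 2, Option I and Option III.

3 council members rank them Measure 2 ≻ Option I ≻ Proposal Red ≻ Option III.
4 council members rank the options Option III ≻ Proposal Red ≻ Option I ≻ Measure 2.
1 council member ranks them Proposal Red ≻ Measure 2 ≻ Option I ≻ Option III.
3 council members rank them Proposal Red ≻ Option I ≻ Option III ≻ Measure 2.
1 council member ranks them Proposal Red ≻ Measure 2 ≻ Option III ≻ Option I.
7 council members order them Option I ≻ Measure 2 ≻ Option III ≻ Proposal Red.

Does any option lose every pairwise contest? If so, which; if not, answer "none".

Pairwise majorities:
Proposal Red vs Measure 2: 4+1+3+1 = 9 for Proposal Red, 10 for Measure 2 — Measure 2 by 10–9.
Proposal Red–Option I: Option I 10–9.
Proposal Red vs Option III: 3+1+3+1 = 8 for Proposal Red, 11 for Option III — Option III by 11–8.
Measure 2 vs Option I: Measure 2 is ranked higher on 3+1+1 = 5 ballots, Option I on 14. Option I wins 14–5.
Measure 2–Option III: Measure 2 12–7.
Option I vs Option III: Option I preferred on 3+1+3+7 = 14 ballots; Option I wins 14–5.
Proposal Red loses to every other option — it is the Condorcet loser.

Proposal Red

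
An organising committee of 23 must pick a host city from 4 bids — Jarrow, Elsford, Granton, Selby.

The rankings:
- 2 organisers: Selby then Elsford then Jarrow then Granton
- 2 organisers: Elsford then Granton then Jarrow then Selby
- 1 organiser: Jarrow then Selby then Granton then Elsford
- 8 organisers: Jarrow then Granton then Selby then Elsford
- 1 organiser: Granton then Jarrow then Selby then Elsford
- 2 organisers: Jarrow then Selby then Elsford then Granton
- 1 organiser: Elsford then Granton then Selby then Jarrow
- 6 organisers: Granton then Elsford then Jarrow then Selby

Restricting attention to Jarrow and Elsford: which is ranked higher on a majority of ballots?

Ballots ranking Jarrow above Elsford: 1 + 8 + 1 + 2 = 12.
Ballots ranking Elsford above Jarrow: 23 − 12 = 11.
Jarrow wins the head-to-head 12–11.

Jarrow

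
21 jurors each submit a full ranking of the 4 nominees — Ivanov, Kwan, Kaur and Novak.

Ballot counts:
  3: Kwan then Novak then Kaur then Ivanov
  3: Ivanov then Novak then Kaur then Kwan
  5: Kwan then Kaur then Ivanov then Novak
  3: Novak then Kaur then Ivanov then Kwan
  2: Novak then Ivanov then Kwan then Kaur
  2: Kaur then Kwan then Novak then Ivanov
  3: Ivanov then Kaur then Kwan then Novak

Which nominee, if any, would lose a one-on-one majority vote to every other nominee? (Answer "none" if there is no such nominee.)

Head-to-head results (21 jurors):
Ivanov vs Kwan: Ivanov is ranked higher on 3+3+2+3 = 11 ballots, Kwan on 10. Ivanov wins 11–10.
Ivanov vs Kaur: 3+2+3 = 8 for Ivanov, 13 for Kaur — Kaur by 13–8.
Ivanov vs Novak: 3+5+3 = 11 for Ivanov, 10 for Novak — Ivanov by 11–10.
Kwan vs Kaur: Kwan preferred on 3+5+2 = 10 ballots; Kaur wins 11–10.
Kwan vs Novak: 13 to 8, Kwan.
Kaur vs Novak: Kaur preferred on 5+2+3 = 10 ballots; Novak wins 11–10.
Every nominee wins at least one matchup (Ivanov beats Kwan; Kwan beats Novak; Kaur beats Ivanov; Novak beats Kaur), so there is no Condorcet loser.

none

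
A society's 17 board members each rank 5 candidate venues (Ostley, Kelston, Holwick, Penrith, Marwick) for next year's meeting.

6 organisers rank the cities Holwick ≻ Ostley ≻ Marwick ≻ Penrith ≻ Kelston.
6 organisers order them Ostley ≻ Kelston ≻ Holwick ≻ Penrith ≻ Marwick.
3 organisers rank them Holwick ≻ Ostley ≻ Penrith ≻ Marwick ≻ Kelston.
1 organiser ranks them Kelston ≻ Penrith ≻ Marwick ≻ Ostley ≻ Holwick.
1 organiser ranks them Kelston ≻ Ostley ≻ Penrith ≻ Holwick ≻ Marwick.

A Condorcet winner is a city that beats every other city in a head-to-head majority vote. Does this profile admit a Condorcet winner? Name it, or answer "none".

Holwick

Head-to-head results (17 organisers):
Ostley vs Kelston: 6+6+3 = 15 for Ostley, 2 for Kelston — Ostley by 15–2.
Ostley vs Holwick: Ostley is ranked higher on 6+1+1 = 8 ballots, Holwick on 9. Holwick wins 9–8.
Ostley vs Penrith: 16 to 1, Ostley.
Ostley vs Marwick: Ostley preferred on 6+6+3+1 = 16 ballots; Ostley wins 16–1.
Kelston vs Holwick: Kelston preferred on 6+1+1 = 8 ballots; Holwick wins 9–8.
Kelston vs Penrith: Kelston preferred on 6+1+1 = 8 ballots; Penrith wins 9–8.
Kelston vs Marwick: 8 to 9, Marwick.
Holwick vs Penrith: Holwick preferred on 6+6+3 = 15 ballots; Holwick wins 15–2.
Holwick vs Marwick: Holwick preferred on 6+6+3+1 = 16 ballots; Holwick wins 16–1.
Penrith vs Marwick: Penrith preferred on 6+3+1+1 = 11 ballots; Penrith wins 11–6.
Holwick defeats every rival head-to-head and is the Condorcet winner.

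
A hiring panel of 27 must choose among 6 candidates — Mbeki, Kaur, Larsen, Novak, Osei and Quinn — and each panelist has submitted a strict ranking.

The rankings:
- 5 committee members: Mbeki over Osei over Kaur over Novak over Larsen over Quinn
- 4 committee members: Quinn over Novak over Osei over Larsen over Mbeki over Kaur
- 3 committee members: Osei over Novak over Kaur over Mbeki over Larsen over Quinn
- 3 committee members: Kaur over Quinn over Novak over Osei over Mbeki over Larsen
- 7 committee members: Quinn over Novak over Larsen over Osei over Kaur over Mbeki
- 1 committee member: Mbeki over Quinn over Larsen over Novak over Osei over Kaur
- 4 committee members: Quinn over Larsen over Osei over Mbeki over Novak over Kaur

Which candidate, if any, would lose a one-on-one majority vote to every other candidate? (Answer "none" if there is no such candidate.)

Head-to-head results (27 committee members):
Mbeki–Kaur: Mbeki 14–13.
Mbeki vs Larsen: 12 to 15, Larsen.
Mbeki vs Novak: Novak wins 17–10.
Mbeki–Osei: Osei 21–6.
Mbeki vs Quinn: Mbeki is ranked higher on 5+3+1 = 9 ballots, Quinn on 18. Quinn wins 18–9.
Kaur vs Larsen: Larsen, 16–11.
Kaur vs Novak: Novak wins 19–8.
Kaur vs Osei: Osei, 24–3.
Kaur vs Quinn: 11 to 16, Quinn.
Larsen vs Novak: 5 to 22, Novak.
Larsen vs Osei: Osei wins 15–12.
Larsen vs Quinn: Quinn wins 19–8.
Novak vs Osei: Novak wins 15–12.
Novak vs Quinn: Novak preferred on 5+3 = 8 ballots; Quinn wins 19–8.
Osei vs Quinn: Quinn wins 19–8.
Kaur loses to every other candidate — it is the Condorcet loser.

Kaur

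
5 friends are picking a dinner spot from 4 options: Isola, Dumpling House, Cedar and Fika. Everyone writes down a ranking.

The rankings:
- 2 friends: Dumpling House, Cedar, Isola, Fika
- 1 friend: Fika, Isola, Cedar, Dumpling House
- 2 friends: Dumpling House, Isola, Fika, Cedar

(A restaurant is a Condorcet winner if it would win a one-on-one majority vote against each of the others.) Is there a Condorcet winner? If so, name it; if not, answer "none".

Dumpling House

Head-to-head results (5 friends):
Isola vs Dumpling House: Isola preferred on 1 ballot; Dumpling House wins 4–1.
Isola vs Cedar: 1+2 = 3 for Isola, 2 for Cedar — Isola by 3–2.
Isola vs Fika: 2+2 = 4 for Isola, 1 for Fika — Isola by 4–1.
Dumpling House vs Cedar: Dumpling House is ranked higher on 2+2 = 4 ballots, Cedar on 1. Dumpling House wins 4–1.
Dumpling House vs Fika: 2+2 = 4 for Dumpling House, 1 for Fika — Dumpling House by 4–1.
Cedar vs Fika: 2 for Cedar, 3 for Fika — Fika by 3–2.
Dumpling House defeats every rival head-to-head and is the Condorcet winner.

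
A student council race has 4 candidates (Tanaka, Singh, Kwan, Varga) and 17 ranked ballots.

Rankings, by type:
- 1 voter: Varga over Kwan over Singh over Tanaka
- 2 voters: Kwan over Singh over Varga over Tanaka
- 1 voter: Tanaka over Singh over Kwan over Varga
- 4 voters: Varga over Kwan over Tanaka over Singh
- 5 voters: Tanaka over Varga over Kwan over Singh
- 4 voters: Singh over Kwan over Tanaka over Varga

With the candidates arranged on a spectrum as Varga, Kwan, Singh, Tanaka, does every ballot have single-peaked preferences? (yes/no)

no

Axis positions: Varga=1, Kwan=2, Singh=3, Tanaka=4.
Type 1 (peak Varga at position 1): ranking walks positions 1-2-3-4, expanding outward from the peak — single-peaked.
Type 2 (peak Kwan at position 2): ranking walks positions 2-3-1-4, expanding outward from the peak — single-peaked.
Type 3 (peak Tanaka at position 4): ranking walks positions 4-3-2-1, expanding outward from the peak — single-peaked.
Type 4: ranking walks positions 1-2-4-3; Tanaka is ranked above Singh even though Singh lies between Tanaka and the peak Varga on the axis — preferences dip and rise again. Not single-peaked.
Type 5: ranking walks positions 4-1-2-3; Varga is ranked above Singh even though Singh lies between Varga and the peak Tanaka on the axis — preferences dip and rise again. Not single-peaked.
Type 6 (peak Singh at position 3): ranking walks positions 3-2-4-1, expanding outward from the peak — single-peaked.
Type 4 violates single-peakedness, so the profile is not single-peaked on this axis.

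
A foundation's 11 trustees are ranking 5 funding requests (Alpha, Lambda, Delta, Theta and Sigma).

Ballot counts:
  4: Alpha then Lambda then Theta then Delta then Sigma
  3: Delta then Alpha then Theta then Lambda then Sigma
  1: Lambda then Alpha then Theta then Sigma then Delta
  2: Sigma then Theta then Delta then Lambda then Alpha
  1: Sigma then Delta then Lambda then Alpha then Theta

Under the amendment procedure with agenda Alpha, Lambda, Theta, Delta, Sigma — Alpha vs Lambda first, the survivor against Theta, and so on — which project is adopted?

Delta

Round 1: Alpha vs Lambda — 7–4, Alpha advances.
Round 2: Alpha vs Theta — 9–2, Alpha advances.
Round 3: Alpha vs Delta — 5–6, Delta advances.
Round 4: Delta vs Sigma — 7–4, Delta advances.
Delta survives the agenda.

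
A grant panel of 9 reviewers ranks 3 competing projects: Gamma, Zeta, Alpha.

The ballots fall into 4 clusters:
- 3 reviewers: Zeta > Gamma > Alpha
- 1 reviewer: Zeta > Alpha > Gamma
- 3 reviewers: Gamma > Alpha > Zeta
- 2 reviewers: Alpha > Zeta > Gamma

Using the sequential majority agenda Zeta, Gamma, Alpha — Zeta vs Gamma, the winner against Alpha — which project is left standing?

Round 1: Zeta vs Gamma — 6–3, Zeta advances.
Round 2: Zeta vs Alpha — 4–5, Alpha advances.
Alpha survives the agenda.

Alpha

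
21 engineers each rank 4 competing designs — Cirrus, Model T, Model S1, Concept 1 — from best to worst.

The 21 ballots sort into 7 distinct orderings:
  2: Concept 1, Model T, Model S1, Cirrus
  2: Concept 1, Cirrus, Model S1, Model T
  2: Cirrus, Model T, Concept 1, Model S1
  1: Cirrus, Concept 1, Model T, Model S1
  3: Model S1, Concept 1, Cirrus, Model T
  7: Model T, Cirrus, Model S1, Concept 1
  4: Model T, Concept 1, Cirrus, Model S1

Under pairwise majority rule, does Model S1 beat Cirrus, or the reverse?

Cirrus

Ballots ranking Model S1 above Cirrus: 2 + 3 = 5.
Ballots ranking Cirrus above Model S1: 21 − 5 = 16.
Cirrus wins the head-to-head 16–5.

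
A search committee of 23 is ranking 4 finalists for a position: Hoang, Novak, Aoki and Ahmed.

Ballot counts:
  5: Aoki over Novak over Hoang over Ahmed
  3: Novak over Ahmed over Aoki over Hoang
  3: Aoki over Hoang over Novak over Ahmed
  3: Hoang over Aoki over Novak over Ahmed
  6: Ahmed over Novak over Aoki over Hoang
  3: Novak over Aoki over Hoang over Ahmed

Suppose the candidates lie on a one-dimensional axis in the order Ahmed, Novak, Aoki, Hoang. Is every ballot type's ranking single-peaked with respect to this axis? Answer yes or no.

yes

Axis positions: Ahmed=1, Novak=2, Aoki=3, Hoang=4.
Ballot type 1 (peak Aoki at position 3): ranking walks positions 3-2-4-1, expanding outward from the peak — single-peaked.
Ballot type 2 (peak Novak at position 2): ranking walks positions 2-1-3-4, expanding outward from the peak — single-peaked.
Ballot type 3 (peak Aoki at position 3): ranking walks positions 3-4-2-1, expanding outward from the peak — single-peaked.
Ballot type 4 (peak Hoang at position 4): ranking walks positions 4-3-2-1, expanding outward from the peak — single-peaked.
Ballot type 5 (peak Ahmed at position 1): ranking walks positions 1-2-3-4, expanding outward from the peak — single-peaked.
Ballot type 6 (peak Novak at position 2): ranking walks positions 2-3-4-1, expanding outward from the peak — single-peaked.
Every ranking is single-peaked on this axis.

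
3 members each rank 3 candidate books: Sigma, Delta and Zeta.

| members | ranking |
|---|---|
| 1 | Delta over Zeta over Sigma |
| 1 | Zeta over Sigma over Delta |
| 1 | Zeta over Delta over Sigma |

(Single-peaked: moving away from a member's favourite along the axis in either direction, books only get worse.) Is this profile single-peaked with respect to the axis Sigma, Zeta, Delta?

Axis positions: Sigma=1, Zeta=2, Delta=3.
Cluster 1 (peak Delta at position 3): ranking walks positions 3-2-1, expanding outward from the peak — single-peaked.
Cluster 2 (peak Zeta at position 2): ranking walks positions 2-1-3, expanding outward from the peak — single-peaked.
Cluster 3 (peak Zeta at position 2): ranking walks positions 2-3-1, expanding outward from the peak — single-peaked.
Every ranking is single-peaked on this axis.

yes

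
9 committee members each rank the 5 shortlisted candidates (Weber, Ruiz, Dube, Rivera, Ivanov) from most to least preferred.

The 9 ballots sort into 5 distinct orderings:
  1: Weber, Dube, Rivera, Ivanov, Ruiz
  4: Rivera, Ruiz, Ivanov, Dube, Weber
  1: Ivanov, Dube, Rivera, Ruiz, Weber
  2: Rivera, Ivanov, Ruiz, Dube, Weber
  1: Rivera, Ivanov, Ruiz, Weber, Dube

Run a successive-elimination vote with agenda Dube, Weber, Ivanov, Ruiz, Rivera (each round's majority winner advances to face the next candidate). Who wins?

Round 1: Dube vs Weber — 7–2, Dube advances.
Round 2: Dube vs Ivanov — 1–8, Ivanov advances.
Round 3: Ivanov vs Ruiz — 5–4, Ivanov advances.
Round 4: Ivanov vs Rivera — 1–8, Rivera advances.
Rivera survives the agenda.

Rivera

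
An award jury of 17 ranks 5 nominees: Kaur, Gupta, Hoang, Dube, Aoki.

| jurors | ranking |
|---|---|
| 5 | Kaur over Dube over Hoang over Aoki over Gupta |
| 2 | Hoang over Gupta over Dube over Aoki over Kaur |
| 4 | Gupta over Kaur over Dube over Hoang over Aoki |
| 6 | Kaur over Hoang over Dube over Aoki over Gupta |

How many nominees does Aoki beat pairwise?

Aoki against each rival (17 jurors):
Aoki–Kaur: Kaur 15–2.
Aoki vs Gupta: Aoki is ranked higher on 5+6 = 11 ballots, Gupta on 6. Aoki wins 11–6.
Aoki–Hoang: Hoang 17–0.
Aoki vs Dube: 0 to 17, Dube.
Aoki beats Gupta; loses to Kaur, Hoang, Dube — 1 pairwise win.

1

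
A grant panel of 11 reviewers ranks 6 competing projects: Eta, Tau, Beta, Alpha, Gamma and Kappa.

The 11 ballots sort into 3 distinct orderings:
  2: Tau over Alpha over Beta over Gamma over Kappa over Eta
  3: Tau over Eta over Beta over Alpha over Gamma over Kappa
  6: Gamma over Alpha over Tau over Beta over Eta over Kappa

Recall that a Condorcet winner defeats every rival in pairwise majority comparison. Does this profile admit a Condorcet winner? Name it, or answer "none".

Gamma

Head-to-head results (11 reviewers):
Eta vs Tau: Tau wins 11–0.
Eta vs Beta: Beta, 8–3.
Eta vs Alpha: Alpha, 8–3.
Eta–Gamma: Gamma 8–3.
Eta vs Kappa: Eta wins 9–2.
Tau vs Beta: Tau, 11–0.
Tau–Alpha: Alpha 6–5.
Tau vs Gamma: Gamma, 6–5.
Tau vs Kappa: Tau wins 11–0.
Beta vs Alpha: Alpha, 8–3.
Beta vs Gamma: Gamma, 6–5.
Beta vs Kappa: Beta, 11–0.
Alpha vs Gamma: Gamma wins 6–5.
Alpha–Kappa: Alpha 11–0.
Gamma–Kappa: Gamma 11–0.
Gamma wins every pairwise contest, so Gamma is the Condorcet winner.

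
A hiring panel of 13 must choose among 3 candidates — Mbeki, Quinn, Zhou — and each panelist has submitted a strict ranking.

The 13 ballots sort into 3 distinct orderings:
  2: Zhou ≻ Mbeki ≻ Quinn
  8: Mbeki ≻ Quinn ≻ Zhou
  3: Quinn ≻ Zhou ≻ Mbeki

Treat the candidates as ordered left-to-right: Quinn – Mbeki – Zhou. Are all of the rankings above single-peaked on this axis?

no

Axis positions: Quinn=1, Mbeki=2, Zhou=3.
Group 1 (peak Zhou at position 3): ranking walks positions 3-2-1, expanding outward from the peak — single-peaked.
Group 2 (peak Mbeki at position 2): ranking walks positions 2-1-3, expanding outward from the peak — single-peaked.
Group 3: ranking walks positions 1-3-2; Zhou is ranked above Mbeki even though Mbeki lies between Zhou and the peak Quinn on the axis — preferences dip and rise again. Not single-peaked.
Group 3 violates single-peakedness, so the profile is not single-peaked on this axis.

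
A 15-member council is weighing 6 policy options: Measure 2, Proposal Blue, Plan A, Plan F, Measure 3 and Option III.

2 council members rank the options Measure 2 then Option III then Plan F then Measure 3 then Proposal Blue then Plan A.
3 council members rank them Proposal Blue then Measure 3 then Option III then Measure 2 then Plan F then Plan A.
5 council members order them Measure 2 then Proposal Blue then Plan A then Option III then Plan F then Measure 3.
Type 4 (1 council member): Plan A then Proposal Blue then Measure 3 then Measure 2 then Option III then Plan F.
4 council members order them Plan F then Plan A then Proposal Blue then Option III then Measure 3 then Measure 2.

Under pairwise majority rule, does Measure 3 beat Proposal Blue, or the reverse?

Ballots ranking Measure 3 above Proposal Blue: 2.
Ballots ranking Proposal Blue above Measure 3: 15 − 2 = 13.
Proposal Blue wins the head-to-head 13–2.

Proposal Blue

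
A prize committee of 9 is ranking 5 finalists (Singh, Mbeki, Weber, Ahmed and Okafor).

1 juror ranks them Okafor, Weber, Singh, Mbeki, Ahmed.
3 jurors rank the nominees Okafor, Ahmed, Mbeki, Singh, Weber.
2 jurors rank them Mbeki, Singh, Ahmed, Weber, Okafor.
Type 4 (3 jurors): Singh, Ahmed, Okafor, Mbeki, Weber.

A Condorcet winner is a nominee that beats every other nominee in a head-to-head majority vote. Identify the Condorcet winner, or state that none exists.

Pairwise majorities:
Singh vs Mbeki: 4 to 5, Mbeki.
Singh vs Weber: 3+2+3 = 8 for Singh, 1 for Weber — Singh by 8–1.
Singh vs Ahmed: Singh is ranked higher on 1+2+3 = 6 ballots, Ahmed on 3. Singh wins 6–3.
Singh vs Okafor: 5 to 4, Singh.
Mbeki vs Weber: Mbeki is ranked higher on 3+2+3 = 8 ballots, Weber on 1. Mbeki wins 8–1.
Mbeki vs Ahmed: Mbeki is ranked higher on 1+2 = 3 ballots, Ahmed on 6. Ahmed wins 6–3.
Mbeki vs Okafor: Mbeki is ranked higher on 2 ballots, Okafor on 7. Okafor wins 7–2.
Weber vs Ahmed: Weber preferred on 1 ballot; Ahmed wins 8–1.
Weber vs Okafor: Weber is ranked higher on 2 ballots, Okafor on 7. Okafor wins 7–2.
Ahmed vs Okafor: 2+3 = 5 for Ahmed, 4 for Okafor — Ahmed by 5–4.
Every nominee loses at least once (Singh loses to Mbeki; Mbeki loses to Ahmed; Weber loses to Singh; Ahmed loses to Singh; Okafor loses to Singh). The majority relation contains the cycle Singh beats Ahmed beats Mbeki beats Singh, so there is no Condorcet winner.

none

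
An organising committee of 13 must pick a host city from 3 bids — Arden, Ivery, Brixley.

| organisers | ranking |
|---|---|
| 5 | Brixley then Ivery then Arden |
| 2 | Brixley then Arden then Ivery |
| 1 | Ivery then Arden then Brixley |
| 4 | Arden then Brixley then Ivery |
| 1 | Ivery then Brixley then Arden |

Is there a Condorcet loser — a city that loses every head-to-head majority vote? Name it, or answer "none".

Head-to-head results (13 organisers):
Arden vs Ivery: Ivery wins 7–6.
Arden vs Brixley: Brixley wins 8–5.
Ivery–Brixley: Brixley 11–2.
Only Arden has no wins; Arden is the Condorcet loser.

Arden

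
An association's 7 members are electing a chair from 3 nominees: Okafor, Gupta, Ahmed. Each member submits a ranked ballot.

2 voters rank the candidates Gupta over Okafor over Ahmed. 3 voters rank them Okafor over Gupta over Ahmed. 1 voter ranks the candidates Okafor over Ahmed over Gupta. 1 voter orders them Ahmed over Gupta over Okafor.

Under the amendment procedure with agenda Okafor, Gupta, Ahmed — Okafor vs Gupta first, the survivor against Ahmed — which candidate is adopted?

Round 1: Okafor vs Gupta — 4–3, Okafor advances.
Round 2: Okafor vs Ahmed — 6–1, Okafor advances.
The agenda winner is Okafor.

Okafor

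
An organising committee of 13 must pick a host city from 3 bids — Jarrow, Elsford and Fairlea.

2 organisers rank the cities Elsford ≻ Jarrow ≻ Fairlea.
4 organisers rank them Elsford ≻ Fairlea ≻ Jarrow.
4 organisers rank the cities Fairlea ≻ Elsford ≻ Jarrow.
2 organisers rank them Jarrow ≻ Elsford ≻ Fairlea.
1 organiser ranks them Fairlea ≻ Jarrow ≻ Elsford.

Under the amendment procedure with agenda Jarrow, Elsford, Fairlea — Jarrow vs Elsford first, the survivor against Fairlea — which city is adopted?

Elsford

Round 1: Jarrow vs Elsford — 3–10, Elsford advances.
Round 2: Elsford vs Fairlea — 8–5, Elsford advances.
Elsford survives the agenda.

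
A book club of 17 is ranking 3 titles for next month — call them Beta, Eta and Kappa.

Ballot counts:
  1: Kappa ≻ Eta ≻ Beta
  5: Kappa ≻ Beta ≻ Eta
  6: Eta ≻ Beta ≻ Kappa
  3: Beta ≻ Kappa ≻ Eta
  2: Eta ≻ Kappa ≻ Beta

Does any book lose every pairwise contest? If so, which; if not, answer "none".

none

Head-to-head results (17 members):
Beta vs Eta: Beta preferred on 5+3 = 8 ballots; Eta wins 9–8.
Beta vs Kappa: 6+3 = 9 for Beta, 8 for Kappa — Beta by 9–8.
Eta vs Kappa: Kappa wins 9–8.
No book is winless: Beta beats Kappa; Eta beats Beta; Kappa beats Eta. There is no Condorcet loser.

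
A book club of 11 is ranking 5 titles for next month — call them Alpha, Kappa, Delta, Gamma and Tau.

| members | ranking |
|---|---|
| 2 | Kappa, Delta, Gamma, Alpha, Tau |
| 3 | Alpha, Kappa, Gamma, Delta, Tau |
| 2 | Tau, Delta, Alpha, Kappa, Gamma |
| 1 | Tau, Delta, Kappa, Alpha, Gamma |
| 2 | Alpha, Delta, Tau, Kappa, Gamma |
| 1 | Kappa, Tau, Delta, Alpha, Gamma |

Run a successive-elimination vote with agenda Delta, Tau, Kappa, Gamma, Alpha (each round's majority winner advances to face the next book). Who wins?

Alpha

Round 1: Delta vs Tau — 7–4, Delta advances.
Round 2: Delta vs Kappa — 5–6, Kappa advances.
Round 3: Kappa vs Gamma — 11–0, Kappa advances.
Round 4: Kappa vs Alpha — 4–7, Alpha advances.
Alpha survives the agenda.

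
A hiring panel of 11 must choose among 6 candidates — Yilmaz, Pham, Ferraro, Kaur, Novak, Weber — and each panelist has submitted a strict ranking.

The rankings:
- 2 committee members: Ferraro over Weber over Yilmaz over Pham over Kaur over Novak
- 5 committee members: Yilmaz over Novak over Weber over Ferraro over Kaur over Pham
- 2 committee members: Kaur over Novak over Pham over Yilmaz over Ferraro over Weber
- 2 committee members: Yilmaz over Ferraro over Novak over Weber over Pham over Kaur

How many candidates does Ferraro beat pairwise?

Ferraro against each rival (11 committee members):
Ferraro–Yilmaz: Yilmaz 9–2.
Ferraro vs Pham: 2+5+2 = 9 for Ferraro, 2 for Pham — Ferraro by 9–2.
Ferraro vs Kaur: 2+5+2 = 9 for Ferraro, 2 for Kaur — Ferraro by 9–2.
Ferraro vs Novak: Ferraro preferred on 2+2 = 4 ballots; Novak wins 7–4.
Ferraro vs Weber: 2+2+2 = 6 for Ferraro, 5 for Weber — Ferraro by 6–5.
Ferraro beats Pham, Kaur, Weber; loses to Yilmaz, Novak — 3 pairwise wins.

3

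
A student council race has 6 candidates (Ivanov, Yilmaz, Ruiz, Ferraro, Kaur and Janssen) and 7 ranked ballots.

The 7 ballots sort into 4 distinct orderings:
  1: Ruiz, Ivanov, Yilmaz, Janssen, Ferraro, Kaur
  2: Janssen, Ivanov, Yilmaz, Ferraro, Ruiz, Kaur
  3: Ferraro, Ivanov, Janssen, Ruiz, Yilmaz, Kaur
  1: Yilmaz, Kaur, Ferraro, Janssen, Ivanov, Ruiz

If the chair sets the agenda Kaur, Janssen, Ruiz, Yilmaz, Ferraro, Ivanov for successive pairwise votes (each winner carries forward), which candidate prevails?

Ferraro

Round 1: Kaur vs Janssen — 1–6, Janssen advances.
Round 2: Janssen vs Ruiz — 6–1, Janssen advances.
Round 3: Janssen vs Yilmaz — 5–2, Janssen advances.
Round 4: Janssen vs Ferraro — 3–4, Ferraro advances.
Round 5: Ferraro vs Ivanov — 4–3, Ferraro advances.
Ferraro survives the agenda.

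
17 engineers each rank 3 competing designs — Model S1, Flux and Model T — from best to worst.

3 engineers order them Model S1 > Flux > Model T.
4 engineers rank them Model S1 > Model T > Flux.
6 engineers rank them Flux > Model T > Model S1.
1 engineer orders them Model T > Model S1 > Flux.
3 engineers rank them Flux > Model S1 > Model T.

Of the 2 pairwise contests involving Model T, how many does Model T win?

Model T against each rival (17 engineers):
Model T–Model S1: Model S1 10–7.
Model T vs Flux: 4+1 = 5 for Model T, 12 for Flux — Flux by 12–5.
Model T beats no one; loses to Model S1, Flux — 0 pairwise wins.

0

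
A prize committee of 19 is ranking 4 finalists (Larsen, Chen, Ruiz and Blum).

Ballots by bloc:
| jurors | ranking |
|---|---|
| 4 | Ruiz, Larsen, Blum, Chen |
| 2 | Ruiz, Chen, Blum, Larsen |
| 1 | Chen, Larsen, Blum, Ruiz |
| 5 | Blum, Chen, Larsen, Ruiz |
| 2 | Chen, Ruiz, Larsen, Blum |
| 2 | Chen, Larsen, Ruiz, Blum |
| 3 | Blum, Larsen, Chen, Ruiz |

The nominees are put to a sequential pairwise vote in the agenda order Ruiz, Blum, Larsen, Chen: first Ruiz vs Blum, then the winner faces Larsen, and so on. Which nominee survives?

Chen

Round 1: Ruiz vs Blum — 10–9, Ruiz advances.
Round 2: Ruiz vs Larsen — 8–11, Larsen advances.
Round 3: Larsen vs Chen — 7–12, Chen advances.
Chen survives the agenda.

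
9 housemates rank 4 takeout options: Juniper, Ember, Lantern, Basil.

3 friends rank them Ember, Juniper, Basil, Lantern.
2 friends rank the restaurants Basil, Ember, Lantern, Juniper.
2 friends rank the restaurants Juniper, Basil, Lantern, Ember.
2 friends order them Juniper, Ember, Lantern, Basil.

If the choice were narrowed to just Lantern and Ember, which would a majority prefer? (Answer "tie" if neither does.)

Ballots ranking Lantern above Ember: 2.
Ballots ranking Ember above Lantern: 9 − 2 = 7.
Ember wins the head-to-head 7–2.

Ember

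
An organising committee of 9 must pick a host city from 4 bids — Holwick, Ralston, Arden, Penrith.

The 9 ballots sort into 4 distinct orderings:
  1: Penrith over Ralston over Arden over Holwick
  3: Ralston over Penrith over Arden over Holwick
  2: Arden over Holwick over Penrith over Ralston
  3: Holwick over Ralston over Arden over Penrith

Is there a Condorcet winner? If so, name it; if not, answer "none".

Head-to-head results (9 organisers):
Holwick vs Ralston: 5 to 4, Holwick.
Holwick vs Arden: 3 for Holwick, 6 for Arden — Arden by 6–3.
Holwick vs Penrith: 2+3 = 5 for Holwick, 4 for Penrith — Holwick by 5–4.
Ralston–Arden: Ralston 7–2.
Ralston vs Penrith: Ralston is ranked higher on 3+3 = 6 ballots, Penrith on 3. Ralston wins 6–3.
Arden vs Penrith: Arden wins 5–4.
Every city loses at least once (Holwick loses to Arden; Ralston loses to Holwick; Arden loses to Ralston; Penrith loses to Holwick). The majority relation contains the cycle Holwick beats Ralston beats Arden beats Holwick, so there is no Condorcet winner.

none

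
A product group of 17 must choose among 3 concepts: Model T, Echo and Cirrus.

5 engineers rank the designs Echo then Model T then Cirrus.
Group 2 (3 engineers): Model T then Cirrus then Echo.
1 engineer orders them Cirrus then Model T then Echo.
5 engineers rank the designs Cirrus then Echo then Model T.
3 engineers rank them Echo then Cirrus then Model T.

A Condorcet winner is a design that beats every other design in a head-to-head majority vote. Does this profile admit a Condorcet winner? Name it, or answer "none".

Cirrus

Pairwise majorities:
Model T vs Echo: 4 to 13, Echo.
Model T vs Cirrus: 8 to 9, Cirrus.
Echo vs Cirrus: Echo preferred on 5+3 = 8 ballots; Cirrus wins 9–8.
Cirrus wins every pairwise contest, so Cirrus is the Condorcet winner.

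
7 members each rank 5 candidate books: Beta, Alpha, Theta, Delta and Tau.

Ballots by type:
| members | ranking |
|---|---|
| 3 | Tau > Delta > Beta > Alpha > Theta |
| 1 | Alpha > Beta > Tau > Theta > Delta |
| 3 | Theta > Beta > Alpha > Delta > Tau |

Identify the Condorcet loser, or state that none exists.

Delta

Head-to-head results (7 members):
Beta vs Alpha: Beta, 6–1.
Beta–Theta: Beta 4–3.
Beta vs Delta: Beta, 4–3.
Beta–Tau: Beta 4–3.
Alpha–Theta: Alpha 4–3.
Alpha–Delta: Alpha 4–3.
Alpha vs Tau: 1+3 = 4 for Alpha, 3 for Tau — Alpha by 4–3.
Theta–Delta: Theta 4–3.
Theta vs Tau: Tau, 4–3.
Delta vs Tau: Delta preferred on 3 ballots; Tau wins 4–3.
Delta loses to every other book — it is the Condorcet loser.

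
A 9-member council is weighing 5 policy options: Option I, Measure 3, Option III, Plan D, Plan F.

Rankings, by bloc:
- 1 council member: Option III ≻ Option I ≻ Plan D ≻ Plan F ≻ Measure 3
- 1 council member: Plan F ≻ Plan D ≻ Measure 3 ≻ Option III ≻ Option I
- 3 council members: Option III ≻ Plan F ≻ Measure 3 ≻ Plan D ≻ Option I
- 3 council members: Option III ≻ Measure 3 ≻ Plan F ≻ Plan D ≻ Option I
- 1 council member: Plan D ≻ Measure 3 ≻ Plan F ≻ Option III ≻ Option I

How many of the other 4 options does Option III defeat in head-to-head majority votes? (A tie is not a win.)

4

Option III against each rival (9 council members):
Option III vs Option I: Option III wins 9–0.
Option III vs Measure 3: Option III wins 7–2.
Option III vs Plan D: Option III is ranked higher on 1+3+3 = 7 ballots, Plan D on 2. Option III wins 7–2.
Option III vs Plan F: 1+3+3 = 7 for Option III, 2 for Plan F — Option III by 7–2.
Option III beats Option I, Measure 3, Plan D, Plan F — 4 pairwise wins.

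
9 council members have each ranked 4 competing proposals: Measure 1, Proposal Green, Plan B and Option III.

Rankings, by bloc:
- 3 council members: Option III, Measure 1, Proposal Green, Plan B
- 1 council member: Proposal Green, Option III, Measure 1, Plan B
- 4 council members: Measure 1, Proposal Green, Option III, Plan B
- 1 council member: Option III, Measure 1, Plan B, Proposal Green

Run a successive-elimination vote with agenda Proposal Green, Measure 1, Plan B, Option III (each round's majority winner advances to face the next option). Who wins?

Round 1: Proposal Green vs Measure 1 — 1–8, Measure 1 advances.
Round 2: Measure 1 vs Plan B — 9–0, Measure 1 advances.
Round 3: Measure 1 vs Option III — 4–5, Option III advances.
Option III survives the agenda.

Option III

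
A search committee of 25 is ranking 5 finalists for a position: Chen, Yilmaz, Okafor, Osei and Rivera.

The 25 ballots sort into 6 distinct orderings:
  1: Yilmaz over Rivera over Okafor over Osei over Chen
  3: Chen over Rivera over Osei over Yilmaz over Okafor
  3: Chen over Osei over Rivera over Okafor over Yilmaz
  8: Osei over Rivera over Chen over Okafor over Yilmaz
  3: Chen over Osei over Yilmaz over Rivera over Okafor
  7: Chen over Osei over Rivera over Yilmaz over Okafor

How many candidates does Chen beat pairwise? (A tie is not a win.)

4

Chen against each rival (25 committee members):
Chen vs Yilmaz: Chen preferred on 3+3+8+3+7 = 24 ballots; Chen wins 24–1.
Chen vs Okafor: Chen preferred on 3+3+8+3+7 = 24 ballots; Chen wins 24–1.
Chen–Osei: Chen 16–9.
Chen vs Rivera: Chen, 16–9.
Chen beats Yilmaz, Okafor, Osei, Rivera — 4 pairwise wins.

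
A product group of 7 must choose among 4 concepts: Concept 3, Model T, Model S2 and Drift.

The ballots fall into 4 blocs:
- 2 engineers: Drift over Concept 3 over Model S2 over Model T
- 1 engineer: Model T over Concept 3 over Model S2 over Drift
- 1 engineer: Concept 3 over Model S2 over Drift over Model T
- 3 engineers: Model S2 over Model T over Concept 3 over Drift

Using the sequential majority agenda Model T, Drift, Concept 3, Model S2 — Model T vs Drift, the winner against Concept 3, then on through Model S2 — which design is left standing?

Round 1: Model T vs Drift — 4–3, Model T advances.
Round 2: Model T vs Concept 3 — 4–3, Model T advances.
Round 3: Model T vs Model S2 — 1–6, Model S2 advances.
Model S2 survives the agenda.

Model S2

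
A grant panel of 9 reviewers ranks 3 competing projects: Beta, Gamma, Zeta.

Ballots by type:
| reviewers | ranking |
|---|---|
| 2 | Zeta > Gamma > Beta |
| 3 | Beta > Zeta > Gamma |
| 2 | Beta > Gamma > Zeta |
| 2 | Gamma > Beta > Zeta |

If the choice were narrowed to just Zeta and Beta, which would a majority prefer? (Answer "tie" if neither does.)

Beta

Ballots ranking Zeta above Beta: 2.
Ballots ranking Beta above Zeta: 9 − 2 = 7.
Beta wins the head-to-head 7–2.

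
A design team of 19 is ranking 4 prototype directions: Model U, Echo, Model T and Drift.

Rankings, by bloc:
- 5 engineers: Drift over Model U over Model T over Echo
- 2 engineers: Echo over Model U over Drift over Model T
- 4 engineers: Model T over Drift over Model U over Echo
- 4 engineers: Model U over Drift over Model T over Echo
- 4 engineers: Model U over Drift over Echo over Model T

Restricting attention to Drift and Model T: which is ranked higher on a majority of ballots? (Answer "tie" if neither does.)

Ballots ranking Drift above Model T: 5 + 2 + 4 + 4 = 15.
Ballots ranking Model T above Drift: 19 − 15 = 4.
Drift wins the head-to-head 15–4.

Drift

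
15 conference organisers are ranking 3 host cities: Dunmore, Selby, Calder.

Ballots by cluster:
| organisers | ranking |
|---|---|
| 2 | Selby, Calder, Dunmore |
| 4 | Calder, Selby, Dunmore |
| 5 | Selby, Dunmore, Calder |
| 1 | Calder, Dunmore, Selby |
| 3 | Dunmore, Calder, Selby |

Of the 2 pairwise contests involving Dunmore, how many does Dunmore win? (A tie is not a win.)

1

Dunmore against each rival (15 organisers):
Dunmore vs Selby: 1+3 = 4 for Dunmore, 11 for Selby — Selby by 11–4.
Dunmore vs Calder: 8 to 7, Dunmore.
Dunmore beats Calder; loses to Selby — 1 pairwise win.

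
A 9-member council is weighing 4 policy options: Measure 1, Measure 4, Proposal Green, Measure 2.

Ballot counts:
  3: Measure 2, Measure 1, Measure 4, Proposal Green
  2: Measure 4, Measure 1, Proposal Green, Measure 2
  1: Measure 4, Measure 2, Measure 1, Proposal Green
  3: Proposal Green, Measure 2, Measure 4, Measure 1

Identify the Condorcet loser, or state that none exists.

Head-to-head results (9 council members):
Measure 1 vs Measure 4: Measure 4, 6–3.
Measure 1 vs Proposal Green: 6 to 3, Measure 1.
Measure 1–Measure 2: Measure 2 7–2.
Measure 4 vs Proposal Green: Measure 4, 6–3.
Measure 4 vs Measure 2: Measure 2 wins 6–3.
Proposal Green vs Measure 2: 5 to 4, Proposal Green.
No option is winless: Measure 1 beats Proposal Green; Measure 4 beats Measure 1; Proposal Green beats Measure 2; Measure 2 beats Measure 1. There is no Condorcet loser.

none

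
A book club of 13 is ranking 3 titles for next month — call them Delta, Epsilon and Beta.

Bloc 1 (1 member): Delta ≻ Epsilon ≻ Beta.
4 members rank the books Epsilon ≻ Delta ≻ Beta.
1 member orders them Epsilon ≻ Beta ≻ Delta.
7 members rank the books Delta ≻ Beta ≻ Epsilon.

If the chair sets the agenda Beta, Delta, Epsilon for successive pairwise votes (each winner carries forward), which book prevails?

Round 1: Beta vs Delta — 1–12, Delta advances.
Round 2: Delta vs Epsilon — 8–5, Delta advances.
The agenda winner is Delta.

Delta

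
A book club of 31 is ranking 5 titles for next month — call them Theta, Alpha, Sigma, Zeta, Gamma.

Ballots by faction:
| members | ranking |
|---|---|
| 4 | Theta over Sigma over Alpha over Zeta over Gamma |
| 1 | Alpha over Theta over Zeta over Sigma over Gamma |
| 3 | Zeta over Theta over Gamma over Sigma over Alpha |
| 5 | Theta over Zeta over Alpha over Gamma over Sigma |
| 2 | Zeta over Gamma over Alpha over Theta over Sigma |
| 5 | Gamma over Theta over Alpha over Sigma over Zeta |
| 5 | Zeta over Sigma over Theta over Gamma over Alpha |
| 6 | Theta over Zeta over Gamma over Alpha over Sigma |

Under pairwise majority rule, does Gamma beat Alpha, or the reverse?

Ballots ranking Gamma above Alpha: 3 + 2 + 5 + 5 + 6 = 21.
Ballots ranking Alpha above Gamma: 31 − 21 = 10.
Gamma wins the head-to-head 21–10.

Gamma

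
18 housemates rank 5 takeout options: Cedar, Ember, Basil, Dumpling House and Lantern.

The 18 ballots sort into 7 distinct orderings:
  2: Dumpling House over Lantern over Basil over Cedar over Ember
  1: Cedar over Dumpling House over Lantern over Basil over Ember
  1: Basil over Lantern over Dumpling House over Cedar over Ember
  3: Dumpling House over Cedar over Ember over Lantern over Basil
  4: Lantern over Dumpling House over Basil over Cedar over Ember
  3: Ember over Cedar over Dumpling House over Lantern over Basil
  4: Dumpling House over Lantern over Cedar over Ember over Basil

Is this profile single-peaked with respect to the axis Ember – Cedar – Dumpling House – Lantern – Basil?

Axis positions: Ember=1, Cedar=2, Dumpling House=3, Lantern=4, Basil=5.
Faction 1 (peak Dumpling House at position 3): ranking walks positions 3-4-5-2-1, expanding outward from the peak — single-peaked.
Faction 2 (peak Cedar at position 2): ranking walks positions 2-3-4-5-1, expanding outward from the peak — single-peaked.
Faction 3 (peak Basil at position 5): ranking walks positions 5-4-3-2-1, expanding outward from the peak — single-peaked.
Faction 4 (peak Dumpling House at position 3): ranking walks positions 3-2-1-4-5, expanding outward from the peak — single-peaked.
Faction 5 (peak Lantern at position 4): ranking walks positions 4-3-5-2-1, expanding outward from the peak — single-peaked.
Faction 6 (peak Ember at position 1): ranking walks positions 1-2-3-4-5, expanding outward from the peak — single-peaked.
Faction 7 (peak Dumpling House at position 3): ranking walks positions 3-4-2-1-5, expanding outward from the peak — single-peaked.
Every ranking is single-peaked on this axis.

yes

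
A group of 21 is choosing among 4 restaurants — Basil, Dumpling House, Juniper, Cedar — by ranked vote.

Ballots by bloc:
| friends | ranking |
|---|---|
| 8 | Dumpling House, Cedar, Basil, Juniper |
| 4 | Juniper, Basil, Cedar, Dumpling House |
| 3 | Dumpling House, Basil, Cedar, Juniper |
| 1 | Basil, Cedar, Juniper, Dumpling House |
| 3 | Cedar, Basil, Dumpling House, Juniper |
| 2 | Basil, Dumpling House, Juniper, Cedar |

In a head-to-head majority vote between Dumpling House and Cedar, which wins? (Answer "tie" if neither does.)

Ballots ranking Dumpling House above Cedar: 8 + 3 + 2 = 13.
Ballots ranking Cedar above Dumpling House: 21 − 13 = 8.
Dumpling House wins the head-to-head 13–8.

Dumpling House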